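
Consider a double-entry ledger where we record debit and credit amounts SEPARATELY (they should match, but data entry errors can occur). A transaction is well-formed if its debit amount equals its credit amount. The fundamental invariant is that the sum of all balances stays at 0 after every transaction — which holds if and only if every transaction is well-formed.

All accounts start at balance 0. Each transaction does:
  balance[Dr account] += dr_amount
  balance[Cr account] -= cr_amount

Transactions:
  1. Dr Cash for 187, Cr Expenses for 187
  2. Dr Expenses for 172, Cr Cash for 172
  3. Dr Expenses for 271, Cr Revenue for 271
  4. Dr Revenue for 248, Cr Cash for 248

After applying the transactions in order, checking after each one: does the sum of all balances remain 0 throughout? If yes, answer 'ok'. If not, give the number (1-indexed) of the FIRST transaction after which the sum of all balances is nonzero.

After txn 1: dr=187 cr=187 sum_balances=0
After txn 2: dr=172 cr=172 sum_balances=0
After txn 3: dr=271 cr=271 sum_balances=0
After txn 4: dr=248 cr=248 sum_balances=0

Answer: ok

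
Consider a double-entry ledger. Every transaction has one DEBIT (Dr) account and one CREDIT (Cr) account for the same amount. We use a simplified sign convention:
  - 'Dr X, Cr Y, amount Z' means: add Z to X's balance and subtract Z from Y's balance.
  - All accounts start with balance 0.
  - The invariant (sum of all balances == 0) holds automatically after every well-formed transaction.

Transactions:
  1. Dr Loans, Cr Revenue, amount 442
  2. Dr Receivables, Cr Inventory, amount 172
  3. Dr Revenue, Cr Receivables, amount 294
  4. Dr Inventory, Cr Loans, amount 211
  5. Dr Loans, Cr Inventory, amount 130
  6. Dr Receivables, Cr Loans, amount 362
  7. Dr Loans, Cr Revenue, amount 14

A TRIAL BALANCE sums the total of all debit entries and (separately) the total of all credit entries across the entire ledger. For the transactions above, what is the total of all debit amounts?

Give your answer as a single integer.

Txn 1: debit+=442
Txn 2: debit+=172
Txn 3: debit+=294
Txn 4: debit+=211
Txn 5: debit+=130
Txn 6: debit+=362
Txn 7: debit+=14
Total debits = 1625

Answer: 1625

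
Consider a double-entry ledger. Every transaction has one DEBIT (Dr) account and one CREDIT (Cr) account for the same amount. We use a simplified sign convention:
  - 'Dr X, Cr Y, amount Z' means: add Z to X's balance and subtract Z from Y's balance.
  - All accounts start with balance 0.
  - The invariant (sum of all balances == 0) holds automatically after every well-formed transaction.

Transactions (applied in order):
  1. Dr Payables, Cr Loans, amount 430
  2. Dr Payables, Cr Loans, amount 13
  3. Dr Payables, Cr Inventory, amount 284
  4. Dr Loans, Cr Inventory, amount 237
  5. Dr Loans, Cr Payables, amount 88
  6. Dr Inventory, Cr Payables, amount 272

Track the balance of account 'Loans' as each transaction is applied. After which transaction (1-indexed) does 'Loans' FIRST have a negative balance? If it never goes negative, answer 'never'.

Answer: 1

Derivation:
After txn 1: Loans=-430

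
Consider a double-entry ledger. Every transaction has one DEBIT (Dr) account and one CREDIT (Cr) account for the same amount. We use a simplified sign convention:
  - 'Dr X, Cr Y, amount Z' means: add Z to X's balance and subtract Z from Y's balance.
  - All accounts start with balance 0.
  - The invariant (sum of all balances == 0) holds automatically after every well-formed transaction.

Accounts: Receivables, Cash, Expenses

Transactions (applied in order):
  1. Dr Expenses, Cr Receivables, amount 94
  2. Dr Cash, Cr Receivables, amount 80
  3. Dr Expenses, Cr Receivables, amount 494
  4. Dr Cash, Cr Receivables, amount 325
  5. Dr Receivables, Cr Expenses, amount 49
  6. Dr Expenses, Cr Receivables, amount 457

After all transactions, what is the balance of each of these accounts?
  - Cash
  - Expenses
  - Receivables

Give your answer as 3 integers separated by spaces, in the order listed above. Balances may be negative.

Answer: 405 996 -1401

Derivation:
After txn 1 (Dr Expenses, Cr Receivables, amount 94): Expenses=94 Receivables=-94
After txn 2 (Dr Cash, Cr Receivables, amount 80): Cash=80 Expenses=94 Receivables=-174
After txn 3 (Dr Expenses, Cr Receivables, amount 494): Cash=80 Expenses=588 Receivables=-668
After txn 4 (Dr Cash, Cr Receivables, amount 325): Cash=405 Expenses=588 Receivables=-993
After txn 5 (Dr Receivables, Cr Expenses, amount 49): Cash=405 Expenses=539 Receivables=-944
After txn 6 (Dr Expenses, Cr Receivables, amount 457): Cash=405 Expenses=996 Receivables=-1401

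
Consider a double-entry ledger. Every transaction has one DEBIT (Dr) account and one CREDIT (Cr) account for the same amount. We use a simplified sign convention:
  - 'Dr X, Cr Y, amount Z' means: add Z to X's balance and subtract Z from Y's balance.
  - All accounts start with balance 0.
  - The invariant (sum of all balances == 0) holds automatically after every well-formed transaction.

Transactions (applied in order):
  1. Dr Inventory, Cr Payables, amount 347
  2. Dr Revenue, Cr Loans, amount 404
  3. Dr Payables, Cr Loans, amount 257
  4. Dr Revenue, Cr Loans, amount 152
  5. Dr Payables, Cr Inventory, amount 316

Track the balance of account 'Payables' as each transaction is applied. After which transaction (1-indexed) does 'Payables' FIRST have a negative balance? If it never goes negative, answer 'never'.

Answer: 1

Derivation:
After txn 1: Payables=-347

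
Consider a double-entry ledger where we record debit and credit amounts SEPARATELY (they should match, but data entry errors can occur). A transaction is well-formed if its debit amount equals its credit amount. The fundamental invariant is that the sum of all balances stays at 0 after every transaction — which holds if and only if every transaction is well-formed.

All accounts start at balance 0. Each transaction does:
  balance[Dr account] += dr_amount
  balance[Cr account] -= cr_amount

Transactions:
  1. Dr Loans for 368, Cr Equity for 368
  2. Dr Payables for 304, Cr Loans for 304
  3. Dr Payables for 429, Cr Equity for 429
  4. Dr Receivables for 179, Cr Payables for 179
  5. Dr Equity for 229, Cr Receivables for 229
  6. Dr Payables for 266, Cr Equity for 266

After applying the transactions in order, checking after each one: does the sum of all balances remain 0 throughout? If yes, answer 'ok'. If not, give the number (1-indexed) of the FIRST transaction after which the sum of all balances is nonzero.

Answer: ok

Derivation:
After txn 1: dr=368 cr=368 sum_balances=0
After txn 2: dr=304 cr=304 sum_balances=0
After txn 3: dr=429 cr=429 sum_balances=0
After txn 4: dr=179 cr=179 sum_balances=0
After txn 5: dr=229 cr=229 sum_balances=0
After txn 6: dr=266 cr=266 sum_balances=0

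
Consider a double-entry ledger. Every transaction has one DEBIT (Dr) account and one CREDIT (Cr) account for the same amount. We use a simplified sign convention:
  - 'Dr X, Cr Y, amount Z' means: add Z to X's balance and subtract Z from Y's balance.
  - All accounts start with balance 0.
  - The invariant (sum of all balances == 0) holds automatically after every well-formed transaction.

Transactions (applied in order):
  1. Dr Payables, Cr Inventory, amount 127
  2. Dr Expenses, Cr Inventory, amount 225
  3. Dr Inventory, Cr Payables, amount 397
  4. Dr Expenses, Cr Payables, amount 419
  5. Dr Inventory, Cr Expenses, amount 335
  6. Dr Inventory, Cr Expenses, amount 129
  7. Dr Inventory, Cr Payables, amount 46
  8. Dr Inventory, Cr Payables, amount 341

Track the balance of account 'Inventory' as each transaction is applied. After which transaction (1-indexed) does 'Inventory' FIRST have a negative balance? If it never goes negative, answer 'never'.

After txn 1: Inventory=-127

Answer: 1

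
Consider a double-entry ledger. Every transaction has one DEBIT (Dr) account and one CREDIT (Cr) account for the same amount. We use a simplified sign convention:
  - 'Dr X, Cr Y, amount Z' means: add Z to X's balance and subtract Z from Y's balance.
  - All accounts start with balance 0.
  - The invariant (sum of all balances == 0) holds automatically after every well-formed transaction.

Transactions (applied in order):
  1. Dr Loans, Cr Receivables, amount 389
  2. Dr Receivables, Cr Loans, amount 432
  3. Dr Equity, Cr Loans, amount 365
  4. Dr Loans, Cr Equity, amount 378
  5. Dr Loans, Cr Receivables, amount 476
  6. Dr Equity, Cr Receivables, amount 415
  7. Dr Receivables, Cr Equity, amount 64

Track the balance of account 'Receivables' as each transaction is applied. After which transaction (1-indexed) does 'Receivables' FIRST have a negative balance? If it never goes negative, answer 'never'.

Answer: 1

Derivation:
After txn 1: Receivables=-389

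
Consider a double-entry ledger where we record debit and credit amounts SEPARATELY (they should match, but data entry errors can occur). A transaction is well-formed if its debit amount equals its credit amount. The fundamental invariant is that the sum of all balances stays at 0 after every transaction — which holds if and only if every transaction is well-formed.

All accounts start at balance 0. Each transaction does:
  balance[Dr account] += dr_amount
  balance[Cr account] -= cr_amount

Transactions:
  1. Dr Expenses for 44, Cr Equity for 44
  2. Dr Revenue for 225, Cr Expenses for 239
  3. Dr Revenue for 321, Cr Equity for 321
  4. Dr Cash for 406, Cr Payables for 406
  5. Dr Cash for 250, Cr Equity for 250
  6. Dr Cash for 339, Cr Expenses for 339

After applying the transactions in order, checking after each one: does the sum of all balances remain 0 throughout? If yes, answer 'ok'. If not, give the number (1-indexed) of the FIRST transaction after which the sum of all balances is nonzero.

Answer: 2

Derivation:
After txn 1: dr=44 cr=44 sum_balances=0
After txn 2: dr=225 cr=239 sum_balances=-14
After txn 3: dr=321 cr=321 sum_balances=-14
After txn 4: dr=406 cr=406 sum_balances=-14
After txn 5: dr=250 cr=250 sum_balances=-14
After txn 6: dr=339 cr=339 sum_balances=-14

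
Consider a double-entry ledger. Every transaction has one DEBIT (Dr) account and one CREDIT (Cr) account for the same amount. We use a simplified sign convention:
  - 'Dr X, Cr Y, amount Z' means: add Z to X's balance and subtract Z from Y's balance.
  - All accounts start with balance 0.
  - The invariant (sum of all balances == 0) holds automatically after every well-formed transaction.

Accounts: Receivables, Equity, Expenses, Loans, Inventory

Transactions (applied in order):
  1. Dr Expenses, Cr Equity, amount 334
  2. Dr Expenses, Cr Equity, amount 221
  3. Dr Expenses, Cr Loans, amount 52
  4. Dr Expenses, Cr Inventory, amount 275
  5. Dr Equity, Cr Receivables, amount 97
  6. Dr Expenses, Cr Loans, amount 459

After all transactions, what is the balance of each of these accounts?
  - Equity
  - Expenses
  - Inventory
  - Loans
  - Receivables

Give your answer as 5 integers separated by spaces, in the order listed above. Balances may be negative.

Answer: -458 1341 -275 -511 -97

Derivation:
After txn 1 (Dr Expenses, Cr Equity, amount 334): Equity=-334 Expenses=334
After txn 2 (Dr Expenses, Cr Equity, amount 221): Equity=-555 Expenses=555
After txn 3 (Dr Expenses, Cr Loans, amount 52): Equity=-555 Expenses=607 Loans=-52
After txn 4 (Dr Expenses, Cr Inventory, amount 275): Equity=-555 Expenses=882 Inventory=-275 Loans=-52
After txn 5 (Dr Equity, Cr Receivables, amount 97): Equity=-458 Expenses=882 Inventory=-275 Loans=-52 Receivables=-97
After txn 6 (Dr Expenses, Cr Loans, amount 459): Equity=-458 Expenses=1341 Inventory=-275 Loans=-511 Receivables=-97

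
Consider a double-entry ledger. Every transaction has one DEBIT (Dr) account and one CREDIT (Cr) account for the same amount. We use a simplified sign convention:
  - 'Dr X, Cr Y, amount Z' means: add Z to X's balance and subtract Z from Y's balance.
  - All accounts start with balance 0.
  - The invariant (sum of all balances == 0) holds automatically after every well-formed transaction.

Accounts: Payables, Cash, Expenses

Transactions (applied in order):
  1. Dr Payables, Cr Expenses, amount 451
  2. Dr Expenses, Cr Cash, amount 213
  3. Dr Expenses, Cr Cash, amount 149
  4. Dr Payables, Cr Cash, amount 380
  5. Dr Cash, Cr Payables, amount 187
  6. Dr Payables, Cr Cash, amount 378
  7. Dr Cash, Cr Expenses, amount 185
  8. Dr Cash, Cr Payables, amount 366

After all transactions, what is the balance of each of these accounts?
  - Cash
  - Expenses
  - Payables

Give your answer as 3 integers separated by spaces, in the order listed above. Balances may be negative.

After txn 1 (Dr Payables, Cr Expenses, amount 451): Expenses=-451 Payables=451
After txn 2 (Dr Expenses, Cr Cash, amount 213): Cash=-213 Expenses=-238 Payables=451
After txn 3 (Dr Expenses, Cr Cash, amount 149): Cash=-362 Expenses=-89 Payables=451
After txn 4 (Dr Payables, Cr Cash, amount 380): Cash=-742 Expenses=-89 Payables=831
After txn 5 (Dr Cash, Cr Payables, amount 187): Cash=-555 Expenses=-89 Payables=644
After txn 6 (Dr Payables, Cr Cash, amount 378): Cash=-933 Expenses=-89 Payables=1022
After txn 7 (Dr Cash, Cr Expenses, amount 185): Cash=-748 Expenses=-274 Payables=1022
After txn 8 (Dr Cash, Cr Payables, amount 366): Cash=-382 Expenses=-274 Payables=656

Answer: -382 -274 656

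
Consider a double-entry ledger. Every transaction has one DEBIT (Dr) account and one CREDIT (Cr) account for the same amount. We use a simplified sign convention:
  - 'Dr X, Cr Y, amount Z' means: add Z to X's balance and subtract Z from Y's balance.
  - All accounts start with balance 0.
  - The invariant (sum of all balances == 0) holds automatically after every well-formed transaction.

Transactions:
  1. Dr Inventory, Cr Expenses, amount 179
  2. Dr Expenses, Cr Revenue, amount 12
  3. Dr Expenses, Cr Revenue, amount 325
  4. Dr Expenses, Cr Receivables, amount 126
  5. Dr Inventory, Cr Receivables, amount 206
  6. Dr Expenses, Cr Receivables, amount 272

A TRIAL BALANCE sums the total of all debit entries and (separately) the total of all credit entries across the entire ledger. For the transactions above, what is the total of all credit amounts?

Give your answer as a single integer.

Answer: 1120

Derivation:
Txn 1: credit+=179
Txn 2: credit+=12
Txn 3: credit+=325
Txn 4: credit+=126
Txn 5: credit+=206
Txn 6: credit+=272
Total credits = 1120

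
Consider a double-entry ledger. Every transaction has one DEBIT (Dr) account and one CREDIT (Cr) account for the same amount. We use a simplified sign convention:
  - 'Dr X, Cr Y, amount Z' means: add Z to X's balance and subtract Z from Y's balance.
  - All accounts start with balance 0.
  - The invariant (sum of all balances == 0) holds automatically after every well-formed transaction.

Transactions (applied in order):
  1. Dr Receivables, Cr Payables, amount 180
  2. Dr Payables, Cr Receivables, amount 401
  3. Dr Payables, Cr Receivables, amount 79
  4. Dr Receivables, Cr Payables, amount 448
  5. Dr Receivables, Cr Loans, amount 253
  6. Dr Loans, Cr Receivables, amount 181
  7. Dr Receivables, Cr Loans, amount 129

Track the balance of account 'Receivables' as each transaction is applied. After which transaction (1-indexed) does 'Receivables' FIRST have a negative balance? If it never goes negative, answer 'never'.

Answer: 2

Derivation:
After txn 1: Receivables=180
After txn 2: Receivables=-221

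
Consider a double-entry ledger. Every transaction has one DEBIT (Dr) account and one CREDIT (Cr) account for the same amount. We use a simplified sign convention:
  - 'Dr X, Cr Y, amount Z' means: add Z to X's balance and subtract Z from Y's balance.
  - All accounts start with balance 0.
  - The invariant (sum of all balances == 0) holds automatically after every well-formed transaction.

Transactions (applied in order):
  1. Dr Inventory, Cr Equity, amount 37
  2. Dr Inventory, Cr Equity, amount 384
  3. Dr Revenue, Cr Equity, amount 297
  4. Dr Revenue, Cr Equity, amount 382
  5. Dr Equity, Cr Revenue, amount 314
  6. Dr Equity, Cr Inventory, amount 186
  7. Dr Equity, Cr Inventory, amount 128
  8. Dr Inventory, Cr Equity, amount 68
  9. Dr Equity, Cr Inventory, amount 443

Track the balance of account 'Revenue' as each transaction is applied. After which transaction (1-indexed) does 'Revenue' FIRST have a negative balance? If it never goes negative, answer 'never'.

After txn 1: Revenue=0
After txn 2: Revenue=0
After txn 3: Revenue=297
After txn 4: Revenue=679
After txn 5: Revenue=365
After txn 6: Revenue=365
After txn 7: Revenue=365
After txn 8: Revenue=365
After txn 9: Revenue=365

Answer: never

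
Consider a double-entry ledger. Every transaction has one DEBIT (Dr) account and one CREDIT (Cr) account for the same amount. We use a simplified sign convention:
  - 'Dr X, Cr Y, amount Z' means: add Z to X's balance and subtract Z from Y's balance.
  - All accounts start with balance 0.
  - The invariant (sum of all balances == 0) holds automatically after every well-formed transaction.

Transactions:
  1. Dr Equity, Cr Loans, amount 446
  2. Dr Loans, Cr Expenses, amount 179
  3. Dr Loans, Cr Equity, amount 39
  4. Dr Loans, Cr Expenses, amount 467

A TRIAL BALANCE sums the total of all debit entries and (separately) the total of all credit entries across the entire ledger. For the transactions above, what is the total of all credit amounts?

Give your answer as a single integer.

Answer: 1131

Derivation:
Txn 1: credit+=446
Txn 2: credit+=179
Txn 3: credit+=39
Txn 4: credit+=467
Total credits = 1131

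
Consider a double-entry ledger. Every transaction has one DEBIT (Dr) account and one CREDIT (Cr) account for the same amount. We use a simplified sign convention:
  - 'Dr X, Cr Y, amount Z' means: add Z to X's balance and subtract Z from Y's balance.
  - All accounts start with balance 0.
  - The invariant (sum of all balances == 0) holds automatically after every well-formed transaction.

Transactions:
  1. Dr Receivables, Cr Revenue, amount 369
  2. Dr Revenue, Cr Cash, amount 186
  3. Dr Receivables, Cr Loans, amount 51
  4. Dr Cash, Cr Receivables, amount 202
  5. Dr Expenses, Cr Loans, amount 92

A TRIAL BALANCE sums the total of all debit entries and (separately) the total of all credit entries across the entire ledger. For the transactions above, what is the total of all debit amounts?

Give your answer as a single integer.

Txn 1: debit+=369
Txn 2: debit+=186
Txn 3: debit+=51
Txn 4: debit+=202
Txn 5: debit+=92
Total debits = 900

Answer: 900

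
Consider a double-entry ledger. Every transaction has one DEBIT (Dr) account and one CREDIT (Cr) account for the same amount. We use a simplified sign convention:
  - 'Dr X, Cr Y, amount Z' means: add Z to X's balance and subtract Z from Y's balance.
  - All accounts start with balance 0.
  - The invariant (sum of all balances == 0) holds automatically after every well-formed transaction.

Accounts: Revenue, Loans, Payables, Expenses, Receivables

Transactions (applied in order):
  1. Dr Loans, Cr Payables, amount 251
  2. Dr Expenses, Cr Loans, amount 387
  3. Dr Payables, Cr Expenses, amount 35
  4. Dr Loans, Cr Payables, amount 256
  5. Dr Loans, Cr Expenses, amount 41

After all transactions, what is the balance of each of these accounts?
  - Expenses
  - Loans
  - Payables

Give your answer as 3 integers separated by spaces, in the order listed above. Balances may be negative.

Answer: 311 161 -472

Derivation:
After txn 1 (Dr Loans, Cr Payables, amount 251): Loans=251 Payables=-251
After txn 2 (Dr Expenses, Cr Loans, amount 387): Expenses=387 Loans=-136 Payables=-251
After txn 3 (Dr Payables, Cr Expenses, amount 35): Expenses=352 Loans=-136 Payables=-216
After txn 4 (Dr Loans, Cr Payables, amount 256): Expenses=352 Loans=120 Payables=-472
After txn 5 (Dr Loans, Cr Expenses, amount 41): Expenses=311 Loans=161 Payables=-472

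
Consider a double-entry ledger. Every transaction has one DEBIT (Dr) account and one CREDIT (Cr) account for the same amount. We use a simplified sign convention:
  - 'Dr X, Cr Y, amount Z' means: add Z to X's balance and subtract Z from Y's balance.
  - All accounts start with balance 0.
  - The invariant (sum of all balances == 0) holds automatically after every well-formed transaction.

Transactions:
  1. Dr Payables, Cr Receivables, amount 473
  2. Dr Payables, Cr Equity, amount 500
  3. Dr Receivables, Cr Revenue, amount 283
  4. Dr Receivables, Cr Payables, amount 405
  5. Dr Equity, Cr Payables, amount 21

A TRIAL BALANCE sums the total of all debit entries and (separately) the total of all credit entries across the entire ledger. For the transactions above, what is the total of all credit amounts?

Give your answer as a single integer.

Txn 1: credit+=473
Txn 2: credit+=500
Txn 3: credit+=283
Txn 4: credit+=405
Txn 5: credit+=21
Total credits = 1682

Answer: 1682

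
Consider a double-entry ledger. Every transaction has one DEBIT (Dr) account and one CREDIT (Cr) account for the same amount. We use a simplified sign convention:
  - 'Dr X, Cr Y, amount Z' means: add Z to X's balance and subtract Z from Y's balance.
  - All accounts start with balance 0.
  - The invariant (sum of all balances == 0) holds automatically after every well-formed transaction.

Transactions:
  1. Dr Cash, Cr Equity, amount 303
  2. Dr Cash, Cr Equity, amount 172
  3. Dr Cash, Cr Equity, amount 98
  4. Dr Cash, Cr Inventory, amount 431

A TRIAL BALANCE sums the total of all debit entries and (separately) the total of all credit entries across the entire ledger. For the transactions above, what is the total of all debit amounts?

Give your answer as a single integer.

Txn 1: debit+=303
Txn 2: debit+=172
Txn 3: debit+=98
Txn 4: debit+=431
Total debits = 1004

Answer: 1004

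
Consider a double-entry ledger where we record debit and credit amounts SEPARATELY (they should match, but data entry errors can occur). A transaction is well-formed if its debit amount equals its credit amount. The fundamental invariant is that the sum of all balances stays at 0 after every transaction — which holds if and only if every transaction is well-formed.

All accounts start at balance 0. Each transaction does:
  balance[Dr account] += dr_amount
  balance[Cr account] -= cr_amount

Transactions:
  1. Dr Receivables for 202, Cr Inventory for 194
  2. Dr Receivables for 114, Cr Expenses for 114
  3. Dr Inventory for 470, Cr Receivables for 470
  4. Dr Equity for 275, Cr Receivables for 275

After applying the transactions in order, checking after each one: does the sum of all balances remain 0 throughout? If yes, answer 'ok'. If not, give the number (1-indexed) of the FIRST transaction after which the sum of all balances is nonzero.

After txn 1: dr=202 cr=194 sum_balances=8
After txn 2: dr=114 cr=114 sum_balances=8
After txn 3: dr=470 cr=470 sum_balances=8
After txn 4: dr=275 cr=275 sum_balances=8

Answer: 1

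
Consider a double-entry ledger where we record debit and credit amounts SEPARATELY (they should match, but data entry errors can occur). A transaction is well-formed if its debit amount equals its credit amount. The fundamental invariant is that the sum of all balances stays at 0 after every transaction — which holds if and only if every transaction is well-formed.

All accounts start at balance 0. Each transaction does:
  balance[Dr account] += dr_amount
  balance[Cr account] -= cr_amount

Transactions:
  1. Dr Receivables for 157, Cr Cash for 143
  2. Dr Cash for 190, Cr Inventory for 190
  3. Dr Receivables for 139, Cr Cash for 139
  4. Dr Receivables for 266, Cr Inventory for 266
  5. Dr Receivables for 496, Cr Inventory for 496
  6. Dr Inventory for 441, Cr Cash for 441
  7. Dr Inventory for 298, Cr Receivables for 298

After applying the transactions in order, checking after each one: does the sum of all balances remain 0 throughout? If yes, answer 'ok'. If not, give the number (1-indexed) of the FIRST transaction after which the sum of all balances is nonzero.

Answer: 1

Derivation:
After txn 1: dr=157 cr=143 sum_balances=14
After txn 2: dr=190 cr=190 sum_balances=14
After txn 3: dr=139 cr=139 sum_balances=14
After txn 4: dr=266 cr=266 sum_balances=14
After txn 5: dr=496 cr=496 sum_balances=14
After txn 6: dr=441 cr=441 sum_balances=14
After txn 7: dr=298 cr=298 sum_balances=14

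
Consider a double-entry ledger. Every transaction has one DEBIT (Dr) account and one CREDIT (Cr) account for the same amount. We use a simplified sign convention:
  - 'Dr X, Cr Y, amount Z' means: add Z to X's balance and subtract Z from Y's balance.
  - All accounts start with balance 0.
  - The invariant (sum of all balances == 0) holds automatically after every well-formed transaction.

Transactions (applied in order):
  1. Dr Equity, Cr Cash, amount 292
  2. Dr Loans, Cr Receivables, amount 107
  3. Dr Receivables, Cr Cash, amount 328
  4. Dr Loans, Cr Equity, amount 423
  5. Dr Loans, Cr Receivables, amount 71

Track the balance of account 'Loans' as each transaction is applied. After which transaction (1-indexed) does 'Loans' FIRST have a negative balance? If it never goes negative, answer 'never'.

After txn 1: Loans=0
After txn 2: Loans=107
After txn 3: Loans=107
After txn 4: Loans=530
After txn 5: Loans=601

Answer: never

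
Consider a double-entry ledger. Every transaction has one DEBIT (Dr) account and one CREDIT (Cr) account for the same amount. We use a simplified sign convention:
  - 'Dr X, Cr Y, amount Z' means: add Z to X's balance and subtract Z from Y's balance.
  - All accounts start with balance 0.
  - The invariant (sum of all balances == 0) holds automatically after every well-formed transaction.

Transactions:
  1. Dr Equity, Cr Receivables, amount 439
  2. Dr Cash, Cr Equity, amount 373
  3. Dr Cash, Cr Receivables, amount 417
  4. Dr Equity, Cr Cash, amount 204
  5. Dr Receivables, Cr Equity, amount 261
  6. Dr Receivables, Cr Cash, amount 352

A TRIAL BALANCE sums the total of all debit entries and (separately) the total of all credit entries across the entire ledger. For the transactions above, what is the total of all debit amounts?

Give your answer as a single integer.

Txn 1: debit+=439
Txn 2: debit+=373
Txn 3: debit+=417
Txn 4: debit+=204
Txn 5: debit+=261
Txn 6: debit+=352
Total debits = 2046

Answer: 2046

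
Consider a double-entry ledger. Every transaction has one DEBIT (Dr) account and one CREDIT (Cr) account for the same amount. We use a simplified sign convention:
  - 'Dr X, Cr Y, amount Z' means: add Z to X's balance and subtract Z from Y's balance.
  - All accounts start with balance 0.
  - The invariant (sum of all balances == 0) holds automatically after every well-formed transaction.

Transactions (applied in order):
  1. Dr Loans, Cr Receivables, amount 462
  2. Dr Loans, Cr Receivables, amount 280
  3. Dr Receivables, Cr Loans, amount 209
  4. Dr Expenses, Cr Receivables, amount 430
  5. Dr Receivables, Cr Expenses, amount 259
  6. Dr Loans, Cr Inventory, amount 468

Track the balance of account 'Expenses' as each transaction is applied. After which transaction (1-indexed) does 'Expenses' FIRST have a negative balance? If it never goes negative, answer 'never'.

Answer: never

Derivation:
After txn 1: Expenses=0
After txn 2: Expenses=0
After txn 3: Expenses=0
After txn 4: Expenses=430
After txn 5: Expenses=171
After txn 6: Expenses=171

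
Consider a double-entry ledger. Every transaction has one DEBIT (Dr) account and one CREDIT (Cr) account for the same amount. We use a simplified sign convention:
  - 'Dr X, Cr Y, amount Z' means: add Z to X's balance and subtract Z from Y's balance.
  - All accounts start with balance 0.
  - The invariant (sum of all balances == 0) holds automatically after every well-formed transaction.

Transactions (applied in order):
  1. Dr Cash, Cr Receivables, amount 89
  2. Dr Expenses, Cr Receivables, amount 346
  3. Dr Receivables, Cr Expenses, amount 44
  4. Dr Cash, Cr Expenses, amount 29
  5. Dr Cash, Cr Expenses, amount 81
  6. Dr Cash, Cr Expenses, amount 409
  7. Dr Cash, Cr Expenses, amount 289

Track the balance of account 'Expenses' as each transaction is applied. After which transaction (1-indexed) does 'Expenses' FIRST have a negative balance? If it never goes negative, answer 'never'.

After txn 1: Expenses=0
After txn 2: Expenses=346
After txn 3: Expenses=302
After txn 4: Expenses=273
After txn 5: Expenses=192
After txn 6: Expenses=-217

Answer: 6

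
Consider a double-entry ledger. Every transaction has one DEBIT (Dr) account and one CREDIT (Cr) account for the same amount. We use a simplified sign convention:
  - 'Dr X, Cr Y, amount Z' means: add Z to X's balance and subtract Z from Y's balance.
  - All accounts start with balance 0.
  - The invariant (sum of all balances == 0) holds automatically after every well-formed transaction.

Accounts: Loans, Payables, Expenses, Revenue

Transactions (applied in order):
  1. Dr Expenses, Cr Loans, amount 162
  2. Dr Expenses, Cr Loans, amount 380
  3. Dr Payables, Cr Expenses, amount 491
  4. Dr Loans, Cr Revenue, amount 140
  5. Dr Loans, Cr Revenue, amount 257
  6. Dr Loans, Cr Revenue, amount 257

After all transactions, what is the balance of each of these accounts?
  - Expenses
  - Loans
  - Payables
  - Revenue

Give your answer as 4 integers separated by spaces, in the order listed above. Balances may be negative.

Answer: 51 112 491 -654

Derivation:
After txn 1 (Dr Expenses, Cr Loans, amount 162): Expenses=162 Loans=-162
After txn 2 (Dr Expenses, Cr Loans, amount 380): Expenses=542 Loans=-542
After txn 3 (Dr Payables, Cr Expenses, amount 491): Expenses=51 Loans=-542 Payables=491
After txn 4 (Dr Loans, Cr Revenue, amount 140): Expenses=51 Loans=-402 Payables=491 Revenue=-140
After txn 5 (Dr Loans, Cr Revenue, amount 257): Expenses=51 Loans=-145 Payables=491 Revenue=-397
After txn 6 (Dr Loans, Cr Revenue, amount 257): Expenses=51 Loans=112 Payables=491 Revenue=-654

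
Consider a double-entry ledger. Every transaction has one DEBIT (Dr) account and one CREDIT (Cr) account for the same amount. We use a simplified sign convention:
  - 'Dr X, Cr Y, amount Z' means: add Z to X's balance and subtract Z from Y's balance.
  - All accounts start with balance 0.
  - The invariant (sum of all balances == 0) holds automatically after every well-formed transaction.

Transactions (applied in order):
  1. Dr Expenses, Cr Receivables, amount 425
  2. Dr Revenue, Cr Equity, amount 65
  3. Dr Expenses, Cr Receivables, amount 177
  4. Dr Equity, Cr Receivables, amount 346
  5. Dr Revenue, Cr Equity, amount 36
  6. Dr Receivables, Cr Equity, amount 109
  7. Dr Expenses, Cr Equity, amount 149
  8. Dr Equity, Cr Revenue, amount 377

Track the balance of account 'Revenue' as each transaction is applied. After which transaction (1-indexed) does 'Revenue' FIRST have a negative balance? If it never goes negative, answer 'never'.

Answer: 8

Derivation:
After txn 1: Revenue=0
After txn 2: Revenue=65
After txn 3: Revenue=65
After txn 4: Revenue=65
After txn 5: Revenue=101
After txn 6: Revenue=101
After txn 7: Revenue=101
After txn 8: Revenue=-276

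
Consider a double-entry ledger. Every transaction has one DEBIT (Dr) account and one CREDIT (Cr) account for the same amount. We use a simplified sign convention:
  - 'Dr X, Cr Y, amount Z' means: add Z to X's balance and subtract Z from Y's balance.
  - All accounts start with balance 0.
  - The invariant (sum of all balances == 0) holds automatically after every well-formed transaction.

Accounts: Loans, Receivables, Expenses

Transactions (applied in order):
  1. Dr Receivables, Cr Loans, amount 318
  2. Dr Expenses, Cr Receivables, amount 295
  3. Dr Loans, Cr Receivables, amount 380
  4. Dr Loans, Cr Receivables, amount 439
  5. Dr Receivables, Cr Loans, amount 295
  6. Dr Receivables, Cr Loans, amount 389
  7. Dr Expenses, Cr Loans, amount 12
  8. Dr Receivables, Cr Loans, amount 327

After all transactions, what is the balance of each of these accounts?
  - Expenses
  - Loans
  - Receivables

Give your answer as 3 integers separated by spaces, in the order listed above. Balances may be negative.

After txn 1 (Dr Receivables, Cr Loans, amount 318): Loans=-318 Receivables=318
After txn 2 (Dr Expenses, Cr Receivables, amount 295): Expenses=295 Loans=-318 Receivables=23
After txn 3 (Dr Loans, Cr Receivables, amount 380): Expenses=295 Loans=62 Receivables=-357
After txn 4 (Dr Loans, Cr Receivables, amount 439): Expenses=295 Loans=501 Receivables=-796
After txn 5 (Dr Receivables, Cr Loans, amount 295): Expenses=295 Loans=206 Receivables=-501
After txn 6 (Dr Receivables, Cr Loans, amount 389): Expenses=295 Loans=-183 Receivables=-112
After txn 7 (Dr Expenses, Cr Loans, amount 12): Expenses=307 Loans=-195 Receivables=-112
After txn 8 (Dr Receivables, Cr Loans, amount 327): Expenses=307 Loans=-522 Receivables=215

Answer: 307 -522 215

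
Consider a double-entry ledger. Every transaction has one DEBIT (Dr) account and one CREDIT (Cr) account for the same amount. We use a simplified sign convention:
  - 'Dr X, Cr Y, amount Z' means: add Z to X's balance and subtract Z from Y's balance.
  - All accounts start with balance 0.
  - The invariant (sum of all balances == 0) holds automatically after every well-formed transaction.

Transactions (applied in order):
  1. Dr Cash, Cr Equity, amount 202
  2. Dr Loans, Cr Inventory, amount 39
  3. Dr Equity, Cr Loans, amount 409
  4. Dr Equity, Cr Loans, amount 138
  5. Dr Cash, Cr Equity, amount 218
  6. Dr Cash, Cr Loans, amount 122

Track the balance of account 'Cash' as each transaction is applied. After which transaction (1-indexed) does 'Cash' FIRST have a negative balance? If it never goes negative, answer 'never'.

Answer: never

Derivation:
After txn 1: Cash=202
After txn 2: Cash=202
After txn 3: Cash=202
After txn 4: Cash=202
After txn 5: Cash=420
After txn 6: Cash=542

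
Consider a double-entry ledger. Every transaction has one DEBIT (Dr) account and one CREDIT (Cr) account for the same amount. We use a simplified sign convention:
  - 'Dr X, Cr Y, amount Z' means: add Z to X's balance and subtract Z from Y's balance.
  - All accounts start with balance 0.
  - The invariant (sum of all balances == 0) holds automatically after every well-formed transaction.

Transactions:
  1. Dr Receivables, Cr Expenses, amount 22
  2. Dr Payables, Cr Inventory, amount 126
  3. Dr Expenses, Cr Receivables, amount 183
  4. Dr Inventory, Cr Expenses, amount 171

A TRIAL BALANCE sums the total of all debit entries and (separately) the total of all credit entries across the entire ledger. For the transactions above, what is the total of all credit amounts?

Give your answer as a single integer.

Txn 1: credit+=22
Txn 2: credit+=126
Txn 3: credit+=183
Txn 4: credit+=171
Total credits = 502

Answer: 502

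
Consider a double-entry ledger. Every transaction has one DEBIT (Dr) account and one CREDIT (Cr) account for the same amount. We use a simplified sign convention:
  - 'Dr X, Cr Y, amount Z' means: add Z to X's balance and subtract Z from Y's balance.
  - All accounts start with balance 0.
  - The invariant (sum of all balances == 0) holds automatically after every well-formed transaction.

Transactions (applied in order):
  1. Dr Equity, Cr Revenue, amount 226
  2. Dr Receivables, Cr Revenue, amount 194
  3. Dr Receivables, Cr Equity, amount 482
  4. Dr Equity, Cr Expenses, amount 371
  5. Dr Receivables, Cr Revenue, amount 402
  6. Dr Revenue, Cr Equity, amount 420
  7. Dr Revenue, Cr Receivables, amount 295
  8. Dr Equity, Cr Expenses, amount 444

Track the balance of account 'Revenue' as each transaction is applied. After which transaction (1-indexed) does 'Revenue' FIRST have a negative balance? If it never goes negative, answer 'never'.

Answer: 1

Derivation:
After txn 1: Revenue=-226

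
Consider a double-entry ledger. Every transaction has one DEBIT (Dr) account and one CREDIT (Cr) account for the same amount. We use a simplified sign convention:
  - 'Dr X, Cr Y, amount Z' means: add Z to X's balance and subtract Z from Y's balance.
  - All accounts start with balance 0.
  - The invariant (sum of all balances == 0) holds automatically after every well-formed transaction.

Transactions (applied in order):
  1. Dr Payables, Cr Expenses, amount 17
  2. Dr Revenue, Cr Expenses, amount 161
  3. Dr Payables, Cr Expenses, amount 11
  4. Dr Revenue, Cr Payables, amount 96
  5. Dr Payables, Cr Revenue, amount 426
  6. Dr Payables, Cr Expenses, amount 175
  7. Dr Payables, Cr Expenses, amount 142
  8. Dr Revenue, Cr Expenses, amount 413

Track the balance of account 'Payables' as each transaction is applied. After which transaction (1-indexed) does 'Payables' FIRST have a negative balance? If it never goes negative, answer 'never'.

After txn 1: Payables=17
After txn 2: Payables=17
After txn 3: Payables=28
After txn 4: Payables=-68

Answer: 4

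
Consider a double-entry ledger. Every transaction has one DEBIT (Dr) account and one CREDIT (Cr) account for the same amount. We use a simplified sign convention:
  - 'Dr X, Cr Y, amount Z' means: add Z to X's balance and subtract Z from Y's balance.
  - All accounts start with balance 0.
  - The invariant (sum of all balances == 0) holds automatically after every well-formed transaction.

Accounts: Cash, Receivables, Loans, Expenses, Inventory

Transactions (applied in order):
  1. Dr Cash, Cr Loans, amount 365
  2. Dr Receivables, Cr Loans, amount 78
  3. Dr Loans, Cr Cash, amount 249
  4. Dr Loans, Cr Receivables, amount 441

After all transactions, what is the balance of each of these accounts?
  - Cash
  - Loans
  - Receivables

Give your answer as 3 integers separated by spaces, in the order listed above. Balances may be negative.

Answer: 116 247 -363

Derivation:
After txn 1 (Dr Cash, Cr Loans, amount 365): Cash=365 Loans=-365
After txn 2 (Dr Receivables, Cr Loans, amount 78): Cash=365 Loans=-443 Receivables=78
After txn 3 (Dr Loans, Cr Cash, amount 249): Cash=116 Loans=-194 Receivables=78
After txn 4 (Dr Loans, Cr Receivables, amount 441): Cash=116 Loans=247 Receivables=-363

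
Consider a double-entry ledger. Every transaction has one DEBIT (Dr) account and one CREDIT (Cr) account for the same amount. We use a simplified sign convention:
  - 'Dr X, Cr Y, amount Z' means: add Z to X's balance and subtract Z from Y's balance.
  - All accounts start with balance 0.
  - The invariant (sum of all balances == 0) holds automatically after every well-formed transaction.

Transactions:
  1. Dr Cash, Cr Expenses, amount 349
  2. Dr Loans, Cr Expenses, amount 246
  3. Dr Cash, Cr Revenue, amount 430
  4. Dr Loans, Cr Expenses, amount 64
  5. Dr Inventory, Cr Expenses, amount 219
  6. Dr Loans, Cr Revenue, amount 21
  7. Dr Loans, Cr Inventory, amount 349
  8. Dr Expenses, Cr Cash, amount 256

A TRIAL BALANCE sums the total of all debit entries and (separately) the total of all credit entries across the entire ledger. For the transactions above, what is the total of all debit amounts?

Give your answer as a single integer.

Txn 1: debit+=349
Txn 2: debit+=246
Txn 3: debit+=430
Txn 4: debit+=64
Txn 5: debit+=219
Txn 6: debit+=21
Txn 7: debit+=349
Txn 8: debit+=256
Total debits = 1934

Answer: 1934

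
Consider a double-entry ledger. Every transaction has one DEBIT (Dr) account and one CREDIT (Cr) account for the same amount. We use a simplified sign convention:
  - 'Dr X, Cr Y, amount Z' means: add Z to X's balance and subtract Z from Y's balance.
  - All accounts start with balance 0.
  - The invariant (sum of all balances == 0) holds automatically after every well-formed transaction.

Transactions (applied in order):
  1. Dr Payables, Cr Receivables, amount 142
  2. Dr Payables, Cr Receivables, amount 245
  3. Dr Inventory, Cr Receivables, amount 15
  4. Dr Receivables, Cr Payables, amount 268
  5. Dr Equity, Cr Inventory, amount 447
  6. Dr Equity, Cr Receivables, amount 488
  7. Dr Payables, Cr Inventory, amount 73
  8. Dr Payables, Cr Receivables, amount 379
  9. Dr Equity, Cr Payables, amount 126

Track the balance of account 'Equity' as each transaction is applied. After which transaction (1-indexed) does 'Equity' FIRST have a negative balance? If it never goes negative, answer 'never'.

After txn 1: Equity=0
After txn 2: Equity=0
After txn 3: Equity=0
After txn 4: Equity=0
After txn 5: Equity=447
After txn 6: Equity=935
After txn 7: Equity=935
After txn 8: Equity=935
After txn 9: Equity=1061

Answer: never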